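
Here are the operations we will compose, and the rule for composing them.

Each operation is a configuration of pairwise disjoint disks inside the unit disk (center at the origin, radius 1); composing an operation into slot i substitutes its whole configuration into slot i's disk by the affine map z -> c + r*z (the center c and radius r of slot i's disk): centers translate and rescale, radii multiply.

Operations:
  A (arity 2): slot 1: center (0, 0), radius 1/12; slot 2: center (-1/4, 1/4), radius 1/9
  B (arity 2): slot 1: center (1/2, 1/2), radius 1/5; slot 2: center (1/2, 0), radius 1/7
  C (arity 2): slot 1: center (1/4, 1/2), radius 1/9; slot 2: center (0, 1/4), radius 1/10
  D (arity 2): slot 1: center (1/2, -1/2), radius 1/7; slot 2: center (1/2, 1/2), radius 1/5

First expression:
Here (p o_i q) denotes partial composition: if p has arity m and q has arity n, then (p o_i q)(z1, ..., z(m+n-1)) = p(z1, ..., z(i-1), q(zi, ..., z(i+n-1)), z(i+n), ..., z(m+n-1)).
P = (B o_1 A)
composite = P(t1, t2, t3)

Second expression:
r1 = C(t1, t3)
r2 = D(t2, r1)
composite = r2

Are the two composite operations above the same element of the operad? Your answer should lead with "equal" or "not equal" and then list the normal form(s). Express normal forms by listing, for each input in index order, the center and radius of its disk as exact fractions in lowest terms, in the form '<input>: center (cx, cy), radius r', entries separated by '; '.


not equal: they reduce to t1: center (1/2, 1/2), radius 1/60; t2: center (9/20, 11/20), radius 1/45; t3: center (1/2, 0), radius 1/7 and t1: center (11/20, 3/5), radius 1/45; t2: center (1/2, -1/2), radius 1/7; t3: center (1/2, 11/20), radius 1/50

Reducing the first expression gives t1: center (1/2, 1/2), radius 1/60; t2: center (9/20, 11/20), radius 1/45; t3: center (1/2, 0), radius 1/7
Reducing the second expression gives t1: center (11/20, 3/5), radius 1/45; t2: center (1/2, -1/2), radius 1/7; t3: center (1/2, 11/20), radius 1/50
The forms do not match — not equal.


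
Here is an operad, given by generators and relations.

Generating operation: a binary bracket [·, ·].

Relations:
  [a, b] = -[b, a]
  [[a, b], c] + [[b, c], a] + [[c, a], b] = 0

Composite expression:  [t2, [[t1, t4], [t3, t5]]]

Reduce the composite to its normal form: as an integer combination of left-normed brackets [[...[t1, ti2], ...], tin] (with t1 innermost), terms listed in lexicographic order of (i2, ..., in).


Left-normed coefficients sit on the t1-initial expansion words.
Composite bracket: [t2, [[t1, t4], [t3, t5]]]
Expanding via [a, b] = ab - ba: 16 signed words (2^4 = 16).
The t1-initial words carry the normal form:
  from t1t4t3t5t2, sign -1: term -[[[[t1, t4], t3], t5], t2]
  from t1t4t5t3t2, sign +1: term +[[[[t1, t4], t5], t3], t2]

-[[[[t1, t4], t3], t5], t2] + [[[[t1, t4], t5], t3], t2]


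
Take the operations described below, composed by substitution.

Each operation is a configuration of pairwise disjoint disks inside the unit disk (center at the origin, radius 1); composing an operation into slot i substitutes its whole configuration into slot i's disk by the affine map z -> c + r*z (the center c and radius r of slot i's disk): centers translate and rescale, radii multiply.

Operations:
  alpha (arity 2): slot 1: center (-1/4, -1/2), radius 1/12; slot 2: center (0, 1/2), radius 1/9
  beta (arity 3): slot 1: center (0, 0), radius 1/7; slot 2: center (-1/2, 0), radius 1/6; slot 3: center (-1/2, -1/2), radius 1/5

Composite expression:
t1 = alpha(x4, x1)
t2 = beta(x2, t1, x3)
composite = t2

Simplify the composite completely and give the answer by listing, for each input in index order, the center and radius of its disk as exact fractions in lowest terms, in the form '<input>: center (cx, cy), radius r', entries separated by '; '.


Only the slot chain above each x matters under beta; compose those maps.
x2 passes through 1 substitution, ending at center (0, 0), radius 1/7
x4 passes through 2 substitutions, ending at center (-13/24, -1/12), radius 1/72
x1 passes through 2 substitutions, ending at center (-1/2, 1/12), radius 1/54
x3 passes through 1 substitution, ending at center (-1/2, -1/2), radius 1/5

x1: center (-1/2, 1/12), radius 1/54; x2: center (0, 0), radius 1/7; x3: center (-1/2, -1/2), radius 1/5; x4: center (-13/24, -1/12), radius 1/72


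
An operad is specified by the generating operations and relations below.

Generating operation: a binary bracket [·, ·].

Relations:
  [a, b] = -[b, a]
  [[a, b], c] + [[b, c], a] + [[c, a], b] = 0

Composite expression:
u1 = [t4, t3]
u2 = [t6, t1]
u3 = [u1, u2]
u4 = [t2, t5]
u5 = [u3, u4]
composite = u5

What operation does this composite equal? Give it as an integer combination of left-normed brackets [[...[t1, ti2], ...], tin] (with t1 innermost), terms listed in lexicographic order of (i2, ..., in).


-[[[[[t1, t6], t3], t4], t2], t5] + [[[[[t1, t6], t3], t4], t5], t2] + [[[[[t1, t6], t4], t3], t2], t5] - [[[[[t1, t6], t4], t3], t5], t2]


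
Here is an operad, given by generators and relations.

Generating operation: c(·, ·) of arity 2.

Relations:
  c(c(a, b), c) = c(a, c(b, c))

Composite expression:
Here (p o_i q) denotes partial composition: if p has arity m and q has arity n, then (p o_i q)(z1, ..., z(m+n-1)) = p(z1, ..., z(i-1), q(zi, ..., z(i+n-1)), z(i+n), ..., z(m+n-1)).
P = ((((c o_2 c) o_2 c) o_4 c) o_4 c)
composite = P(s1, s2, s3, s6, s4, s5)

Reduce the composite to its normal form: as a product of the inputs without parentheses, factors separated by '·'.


s1 · s2 · s3 · s6 · s4 · s5

The c-tree's shape is irrelevant; the s-reading-order decides.
c(s2, s3) collapses to s2 · s3
c(s6, s4) collapses to s6 · s4
c(c(s6, s4), s5) collapses to s6 · s4 · s5
c(c(s2, s3), c(c(s6, s4), s5)) collapses to s2 · s3 · s6 · s4 · s5
c(s1, c(c(s2, s3), c(c(s6, s4), s5))) collapses to s1 · s2 · s3 · s6 · s4 · s5


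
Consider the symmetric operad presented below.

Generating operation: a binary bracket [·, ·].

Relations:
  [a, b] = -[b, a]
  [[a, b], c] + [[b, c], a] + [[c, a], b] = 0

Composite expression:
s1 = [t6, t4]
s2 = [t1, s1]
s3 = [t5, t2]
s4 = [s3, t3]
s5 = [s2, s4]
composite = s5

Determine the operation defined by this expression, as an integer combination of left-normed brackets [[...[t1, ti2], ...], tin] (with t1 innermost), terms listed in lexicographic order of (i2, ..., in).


[[[[[t1, t4], t6], t2], t5], t3] - [[[[[t1, t4], t6], t3], t2], t5] + [[[[[t1, t4], t6], t3], t5], t2] - [[[[[t1, t4], t6], t5], t2], t3] - [[[[[t1, t6], t4], t2], t5], t3] + [[[[[t1, t6], t4], t3], t2], t5] - [[[[[t1, t6], t4], t3], t5], t2] + [[[[[t1, t6], t4], t5], t2], t3]

In the tensor algebra, words opening t1 carry the t1-anchored form.
Composite bracket: [[t1, [t6, t4]], [[t5, t2], t3]]
The bracket unfolds into 32 signed words via [a, b] = ab - ba (2^5 = 32).
Words beginning with t1 determine it all:
  word t1t4t6t2t5t3 has sign +1, contributing +[[[[[t1, t4], t6], t2], t5], t3]
  word t1t4t6t3t2t5 has sign -1, contributing -[[[[[t1, t4], t6], t3], t2], t5]
  word t1t4t6t3t5t2 has sign +1, contributing +[[[[[t1, t4], t6], t3], t5], t2]
  word t1t4t6t5t2t3 has sign -1, contributing -[[[[[t1, t4], t6], t5], t2], t3]
  word t1t6t4t2t5t3 has sign -1, contributing -[[[[[t1, t6], t4], t2], t5], t3]
  word t1t6t4t3t2t5 has sign +1, contributing +[[[[[t1, t6], t4], t3], t2], t5]
  word t1t6t4t3t5t2 has sign -1, contributing -[[[[[t1, t6], t4], t3], t5], t2]
  word t1t6t4t5t2t3 has sign +1, contributing +[[[[[t1, t6], t4], t5], t2], t3]


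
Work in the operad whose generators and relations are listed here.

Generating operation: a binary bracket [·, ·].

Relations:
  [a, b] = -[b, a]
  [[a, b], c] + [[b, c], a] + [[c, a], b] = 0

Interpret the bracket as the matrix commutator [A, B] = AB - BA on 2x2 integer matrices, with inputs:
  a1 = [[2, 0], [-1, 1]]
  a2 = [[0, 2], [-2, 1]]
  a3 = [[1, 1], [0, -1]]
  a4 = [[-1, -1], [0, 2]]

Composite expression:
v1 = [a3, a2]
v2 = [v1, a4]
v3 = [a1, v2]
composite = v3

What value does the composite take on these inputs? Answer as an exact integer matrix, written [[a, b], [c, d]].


[[19, 19], [4, -19]]


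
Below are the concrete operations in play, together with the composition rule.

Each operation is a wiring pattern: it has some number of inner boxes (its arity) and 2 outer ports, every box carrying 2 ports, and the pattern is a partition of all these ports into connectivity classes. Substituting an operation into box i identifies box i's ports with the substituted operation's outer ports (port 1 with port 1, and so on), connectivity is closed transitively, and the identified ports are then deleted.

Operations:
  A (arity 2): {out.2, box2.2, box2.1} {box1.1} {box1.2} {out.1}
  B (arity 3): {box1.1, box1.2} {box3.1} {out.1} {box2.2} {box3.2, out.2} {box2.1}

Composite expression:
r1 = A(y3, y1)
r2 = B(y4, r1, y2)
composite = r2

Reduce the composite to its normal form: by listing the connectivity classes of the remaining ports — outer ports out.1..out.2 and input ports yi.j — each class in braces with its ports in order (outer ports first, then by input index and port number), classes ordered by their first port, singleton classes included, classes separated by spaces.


{out.1} {out.2, y2.2} {y1.1, y1.2} {y2.1} {y3.1} {y3.2} {y4.1, y4.2}

Connectivity passes through glued B-boundaries; trace each wire chain.
through A, on inputs (y3, y1): {out.1} {out.2, y1.1, y1.2} {y3.1} {y3.2} (out.j = stage outer ports)
through B, on inputs (y4, y3, y1, y2): {out.1} {out.2, y2.2} {y1.1, y1.2} {y2.1} {y3.1} {y3.2} {y4.1, y4.2} (out.j = stage outer ports)


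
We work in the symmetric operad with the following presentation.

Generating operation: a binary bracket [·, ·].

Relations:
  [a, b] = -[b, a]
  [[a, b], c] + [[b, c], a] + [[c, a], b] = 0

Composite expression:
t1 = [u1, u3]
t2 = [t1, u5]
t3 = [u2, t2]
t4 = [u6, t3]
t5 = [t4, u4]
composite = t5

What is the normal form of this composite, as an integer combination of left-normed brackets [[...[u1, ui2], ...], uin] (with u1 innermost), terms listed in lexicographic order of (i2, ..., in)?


[[[[[u1, u3], u5], u2], u6], u4]

In the tensor algebra, words opening u1 carry the u1-anchored form.
Composite bracket: [[u6, [u2, [[u1, u3], u5]]], u4]
Each bracket splits as ab - ba, giving 32 signed words (2^5 = 32).
The u1-initial words carry the normal form:
  u1u3u5u2u6u4 (sign +1) contributes +[[[[[u1, u3], u5], u2], u6], u4]


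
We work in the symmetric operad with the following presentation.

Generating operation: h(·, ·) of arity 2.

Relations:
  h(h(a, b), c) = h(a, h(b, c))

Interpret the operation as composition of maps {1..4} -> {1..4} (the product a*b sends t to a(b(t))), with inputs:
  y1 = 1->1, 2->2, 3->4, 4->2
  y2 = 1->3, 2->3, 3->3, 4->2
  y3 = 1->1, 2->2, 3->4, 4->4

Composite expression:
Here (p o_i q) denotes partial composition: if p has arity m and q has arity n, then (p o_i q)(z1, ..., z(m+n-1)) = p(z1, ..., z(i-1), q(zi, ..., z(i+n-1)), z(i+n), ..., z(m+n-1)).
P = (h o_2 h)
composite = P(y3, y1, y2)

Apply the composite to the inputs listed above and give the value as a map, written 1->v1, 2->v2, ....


1->4, 2->4, 3->4, 4->2

h(y1, y2) = 1->4, 2->4, 3->4, 4->2
h(y3, h(y1, y2)) = 1->4, 2->4, 3->4, 4->2


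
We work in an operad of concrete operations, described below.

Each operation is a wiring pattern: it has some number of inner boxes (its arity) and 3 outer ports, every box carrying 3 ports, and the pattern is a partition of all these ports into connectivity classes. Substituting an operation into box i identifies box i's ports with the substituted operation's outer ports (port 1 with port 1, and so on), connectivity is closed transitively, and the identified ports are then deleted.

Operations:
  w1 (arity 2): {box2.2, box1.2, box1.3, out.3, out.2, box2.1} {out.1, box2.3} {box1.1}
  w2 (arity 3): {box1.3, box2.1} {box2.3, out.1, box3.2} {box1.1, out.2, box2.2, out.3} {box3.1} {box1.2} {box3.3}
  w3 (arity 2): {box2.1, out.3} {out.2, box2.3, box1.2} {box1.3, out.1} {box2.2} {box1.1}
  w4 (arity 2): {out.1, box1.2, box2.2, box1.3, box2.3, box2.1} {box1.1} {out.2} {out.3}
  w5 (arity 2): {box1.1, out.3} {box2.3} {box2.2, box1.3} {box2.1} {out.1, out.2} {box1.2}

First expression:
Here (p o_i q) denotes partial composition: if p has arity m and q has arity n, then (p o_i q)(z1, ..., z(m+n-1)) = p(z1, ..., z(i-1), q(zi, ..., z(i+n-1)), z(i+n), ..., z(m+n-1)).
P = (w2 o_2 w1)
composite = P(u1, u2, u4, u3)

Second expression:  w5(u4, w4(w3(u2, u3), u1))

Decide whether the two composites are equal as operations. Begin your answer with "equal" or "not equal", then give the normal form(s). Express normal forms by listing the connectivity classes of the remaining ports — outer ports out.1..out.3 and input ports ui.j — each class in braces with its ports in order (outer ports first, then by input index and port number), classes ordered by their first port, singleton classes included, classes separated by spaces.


The first expression, normalized: {out.1, out.2, out.3, u1.1, u2.2, u2.3, u3.2, u4.1, u4.2} {u1.2} {u1.3, u4.3} {u2.1} {u3.1} {u3.3}
The second expression, normalized: {out.1, out.2} {out.3, u4.1} {u1.1, u1.2, u1.3, u2.2, u3.1, u3.3} {u2.1} {u2.3} {u3.2} {u4.2} {u4.3}
No match — not equal.

not equal — first {out.1, out.2, out.3, u1.1, u2.2, u2.3, u3.2, u4.1, u4.2} {u1.2} {u1.3, u4.3} {u2.1} {u3.1} {u3.3}, second {out.1, out.2} {out.3, u4.1} {u1.1, u1.2, u1.3, u2.2, u3.1, u3.3} {u2.1} {u2.3} {u3.2} {u4.2} {u4.3}


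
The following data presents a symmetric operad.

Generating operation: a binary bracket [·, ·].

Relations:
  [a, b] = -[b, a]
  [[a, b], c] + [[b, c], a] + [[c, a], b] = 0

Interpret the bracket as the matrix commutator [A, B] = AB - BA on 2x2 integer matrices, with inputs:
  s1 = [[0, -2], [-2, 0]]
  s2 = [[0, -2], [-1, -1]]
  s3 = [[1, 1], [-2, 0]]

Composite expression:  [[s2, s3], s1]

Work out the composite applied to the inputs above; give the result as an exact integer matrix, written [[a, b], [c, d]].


[s2, s3] = [[5, 3], [1, -5]]
[[s2, s3], s1] = [[-4, -20], [20, 4]]

[[-4, -20], [20, 4]]


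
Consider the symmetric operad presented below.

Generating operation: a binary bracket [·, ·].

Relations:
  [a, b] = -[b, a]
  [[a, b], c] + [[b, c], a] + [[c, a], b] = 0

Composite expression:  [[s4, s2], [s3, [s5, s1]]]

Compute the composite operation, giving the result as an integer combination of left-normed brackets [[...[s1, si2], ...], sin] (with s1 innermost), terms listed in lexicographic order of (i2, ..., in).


[[[[s1, s5], s3], s2], s4] - [[[[s1, s5], s3], s4], s2]

Expand each bracket as ab - ba; the s1-initial words give the coefficients.
Composite bracket: [[s4, s2], [s3, [s5, s1]]]
Applying ab - ba throughout gives 16 signed words (2^4 = 16).
The s1-initial words carry the normal form:
  sign of s1s5s3s2s4 is +1, so it contributes +[[[[s1, s5], s3], s2], s4]
  sign of s1s5s3s4s2 is -1, so it contributes -[[[[s1, s5], s3], s4], s2]


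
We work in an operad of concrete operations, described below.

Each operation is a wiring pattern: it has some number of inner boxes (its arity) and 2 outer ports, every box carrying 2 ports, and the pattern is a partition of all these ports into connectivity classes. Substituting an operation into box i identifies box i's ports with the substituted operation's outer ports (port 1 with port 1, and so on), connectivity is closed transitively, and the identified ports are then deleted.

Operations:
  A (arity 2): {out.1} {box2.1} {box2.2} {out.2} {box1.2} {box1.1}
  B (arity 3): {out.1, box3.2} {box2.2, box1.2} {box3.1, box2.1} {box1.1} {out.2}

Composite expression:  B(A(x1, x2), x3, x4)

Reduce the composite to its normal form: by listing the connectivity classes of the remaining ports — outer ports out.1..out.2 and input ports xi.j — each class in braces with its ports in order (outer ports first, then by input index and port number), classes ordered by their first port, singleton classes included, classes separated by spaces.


{out.1, x4.2} {out.2} {x1.1} {x1.2} {x2.1} {x2.2} {x3.1, x4.1} {x3.2}


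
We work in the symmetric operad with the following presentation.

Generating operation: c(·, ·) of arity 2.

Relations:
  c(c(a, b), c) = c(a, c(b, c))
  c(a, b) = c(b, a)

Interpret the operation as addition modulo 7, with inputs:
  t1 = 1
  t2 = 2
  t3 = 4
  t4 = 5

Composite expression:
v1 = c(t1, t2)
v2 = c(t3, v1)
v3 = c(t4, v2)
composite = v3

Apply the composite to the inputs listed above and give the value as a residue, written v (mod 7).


5 (mod 7)

c(t1, t2) = 3
c(t3, c(t1, t2)) = 0
c(t4, c(t3, c(t1, t2))) = 5


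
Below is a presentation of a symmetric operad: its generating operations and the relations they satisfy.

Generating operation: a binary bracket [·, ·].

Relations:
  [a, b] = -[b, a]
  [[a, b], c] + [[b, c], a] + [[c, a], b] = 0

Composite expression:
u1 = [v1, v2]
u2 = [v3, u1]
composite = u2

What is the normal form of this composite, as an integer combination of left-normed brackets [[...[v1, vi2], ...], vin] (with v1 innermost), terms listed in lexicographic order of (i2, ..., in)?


-[[v1, v2], v3]

Antisymmetry and Jacobi reduce to v1-anchored left-normed brackets.
Composite bracket: [v3, [v1, v2]]
The bracket unfolds into 4 signed words via [a, b] = ab - ba (2^2 = 4).
Collect the words opening with v1:
  from v1v2v3, sign -1: term -[[v1, v2], v3]


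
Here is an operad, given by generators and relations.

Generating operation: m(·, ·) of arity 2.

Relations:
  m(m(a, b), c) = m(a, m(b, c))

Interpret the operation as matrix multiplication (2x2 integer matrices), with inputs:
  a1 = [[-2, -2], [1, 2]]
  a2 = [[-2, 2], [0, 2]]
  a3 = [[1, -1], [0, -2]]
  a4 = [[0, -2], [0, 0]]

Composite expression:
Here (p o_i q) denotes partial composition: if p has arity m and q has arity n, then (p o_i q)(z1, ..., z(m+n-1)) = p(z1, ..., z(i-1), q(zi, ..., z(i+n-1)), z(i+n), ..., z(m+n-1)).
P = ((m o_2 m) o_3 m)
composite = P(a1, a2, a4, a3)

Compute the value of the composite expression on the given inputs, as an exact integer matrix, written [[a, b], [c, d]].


[[0, 16], [0, -8]]

m(a4, a3) = [[0, 4], [0, 0]]
m(a2, m(a4, a3)) = [[0, -8], [0, 0]]
m(a1, m(a2, m(a4, a3))) = [[0, 16], [0, -8]]


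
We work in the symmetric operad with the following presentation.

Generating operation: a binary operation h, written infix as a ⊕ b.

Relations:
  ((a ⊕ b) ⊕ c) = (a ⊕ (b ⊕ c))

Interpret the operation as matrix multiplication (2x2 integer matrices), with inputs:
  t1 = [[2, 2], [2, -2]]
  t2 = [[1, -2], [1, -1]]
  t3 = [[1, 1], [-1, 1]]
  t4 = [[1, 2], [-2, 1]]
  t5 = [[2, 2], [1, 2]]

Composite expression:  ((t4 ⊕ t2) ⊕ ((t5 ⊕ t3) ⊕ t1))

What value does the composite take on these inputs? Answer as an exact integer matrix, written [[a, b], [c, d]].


[[8, 8], [4, -16]]

(t4 ⊕ t2) = [[3, -4], [-1, 3]]
(t5 ⊕ t3) = [[0, 4], [-1, 3]]
((t5 ⊕ t3) ⊕ t1) = [[8, -8], [4, -8]]
((t4 ⊕ t2) ⊕ ((t5 ⊕ t3) ⊕ t1)) = [[8, 8], [4, -16]]


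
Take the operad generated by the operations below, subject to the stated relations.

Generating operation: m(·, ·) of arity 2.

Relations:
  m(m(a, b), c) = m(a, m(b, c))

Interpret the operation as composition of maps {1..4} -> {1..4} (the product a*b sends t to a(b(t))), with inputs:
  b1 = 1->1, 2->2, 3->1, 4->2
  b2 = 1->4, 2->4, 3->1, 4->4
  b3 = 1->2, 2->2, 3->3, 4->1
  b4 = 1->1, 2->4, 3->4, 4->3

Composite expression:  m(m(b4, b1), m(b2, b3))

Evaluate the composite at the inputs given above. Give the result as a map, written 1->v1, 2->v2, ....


1->4, 2->4, 3->1, 4->4

m(b4, b1) = 1->1, 2->4, 3->1, 4->4
m(b2, b3) = 1->4, 2->4, 3->1, 4->4
m(m(b4, b1), m(b2, b3)) = 1->4, 2->4, 3->1, 4->4


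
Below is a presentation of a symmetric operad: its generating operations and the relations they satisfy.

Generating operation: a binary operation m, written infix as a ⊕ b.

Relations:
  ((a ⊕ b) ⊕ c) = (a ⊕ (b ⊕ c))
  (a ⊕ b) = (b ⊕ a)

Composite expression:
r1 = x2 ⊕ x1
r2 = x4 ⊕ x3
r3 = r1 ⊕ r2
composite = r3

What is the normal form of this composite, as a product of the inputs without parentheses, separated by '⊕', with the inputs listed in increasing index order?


Shape and order are irrelevant to m; the x-input set decides.
(x2 ⊕ x1) reduces to x2 ⊕ x1
(x4 ⊕ x3) reduces to x4 ⊕ x3
((x2 ⊕ x1) ⊕ (x4 ⊕ x3)) reduces to x2 ⊕ x1 ⊕ x4 ⊕ x3
commutativity sorts the factors: x1 ⊕ x2 ⊕ x3 ⊕ x4

x1 ⊕ x2 ⊕ x3 ⊕ x4


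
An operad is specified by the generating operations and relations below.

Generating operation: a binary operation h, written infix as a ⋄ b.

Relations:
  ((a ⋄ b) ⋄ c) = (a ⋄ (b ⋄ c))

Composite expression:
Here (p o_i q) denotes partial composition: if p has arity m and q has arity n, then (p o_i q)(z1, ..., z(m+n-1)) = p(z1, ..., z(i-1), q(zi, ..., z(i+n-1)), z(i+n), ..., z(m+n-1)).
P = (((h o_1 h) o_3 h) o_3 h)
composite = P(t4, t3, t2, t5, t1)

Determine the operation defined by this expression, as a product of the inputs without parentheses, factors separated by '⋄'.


t4 ⋄ t3 ⋄ t2 ⋄ t5 ⋄ t1

Every regrouping of h is equal, so read the t-inputs in written order.
(t4 ⋄ t3) collapses to t4 ⋄ t3
(t2 ⋄ t5) collapses to t2 ⋄ t5
((t2 ⋄ t5) ⋄ t1) collapses to t2 ⋄ t5 ⋄ t1
((t4 ⋄ t3) ⋄ ((t2 ⋄ t5) ⋄ t1)) collapses to t4 ⋄ t3 ⋄ t2 ⋄ t5 ⋄ t1


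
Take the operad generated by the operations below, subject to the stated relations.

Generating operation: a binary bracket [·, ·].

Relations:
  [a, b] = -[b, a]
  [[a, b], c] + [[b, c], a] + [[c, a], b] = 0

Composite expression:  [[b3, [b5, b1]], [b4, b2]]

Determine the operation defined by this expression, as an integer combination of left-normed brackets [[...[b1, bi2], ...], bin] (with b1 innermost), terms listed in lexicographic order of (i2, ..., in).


-[[[[b1, b5], b3], b2], b4] + [[[[b1, b5], b3], b4], b2]

Expand each bracket as ab - ba; the b1-initial words give the coefficients.
Composite bracket: [[b3, [b5, b1]], [b4, b2]]
Each bracket splits as ab - ba, giving 16 signed words (2^4 = 16).
Keep just the words that open with b1:
  the word b1b5b3b2b4 carries sign -1 and contributes -[[[[b1, b5], b3], b2], b4]
  the word b1b5b3b4b2 carries sign +1 and contributes +[[[[b1, b5], b3], b4], b2]


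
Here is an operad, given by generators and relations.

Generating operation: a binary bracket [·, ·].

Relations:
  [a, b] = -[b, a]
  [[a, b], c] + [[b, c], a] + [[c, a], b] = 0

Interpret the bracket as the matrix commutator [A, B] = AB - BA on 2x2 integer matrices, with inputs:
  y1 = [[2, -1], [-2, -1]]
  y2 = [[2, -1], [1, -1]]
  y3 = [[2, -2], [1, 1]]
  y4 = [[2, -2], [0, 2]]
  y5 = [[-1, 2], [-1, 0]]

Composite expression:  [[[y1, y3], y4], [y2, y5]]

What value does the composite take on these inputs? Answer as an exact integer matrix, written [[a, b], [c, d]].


[[40, -60], [40, -40]]

[y1, y3] = [[-5, -5], [-5, 5]]
[[y1, y3], y4] = [[-10, 20], [0, 10]]
[y2, y5] = [[-1, 5], [2, 1]]
[[[y1, y3], y4], [y2, y5]] = [[40, -60], [40, -40]]


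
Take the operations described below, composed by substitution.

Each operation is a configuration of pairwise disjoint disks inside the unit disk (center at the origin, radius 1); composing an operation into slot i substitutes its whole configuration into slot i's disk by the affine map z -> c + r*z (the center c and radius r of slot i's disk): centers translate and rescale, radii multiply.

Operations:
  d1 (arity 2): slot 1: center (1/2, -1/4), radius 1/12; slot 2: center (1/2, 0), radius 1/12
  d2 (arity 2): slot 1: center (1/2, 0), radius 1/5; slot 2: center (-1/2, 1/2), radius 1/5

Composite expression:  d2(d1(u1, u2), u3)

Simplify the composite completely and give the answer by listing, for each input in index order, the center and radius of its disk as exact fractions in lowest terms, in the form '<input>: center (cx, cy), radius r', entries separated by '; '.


Only the slot chain above each u matters under d2; compose those maps.
u1 passes through 2 substitutions, ending at center (3/5, -1/20), radius 1/60
u2 passes through 2 substitutions, ending at center (3/5, 0), radius 1/60
u3 passes through 1 substitution, ending at center (-1/2, 1/2), radius 1/5

u1: center (3/5, -1/20), radius 1/60; u2: center (3/5, 0), radius 1/60; u3: center (-1/2, 1/2), radius 1/5


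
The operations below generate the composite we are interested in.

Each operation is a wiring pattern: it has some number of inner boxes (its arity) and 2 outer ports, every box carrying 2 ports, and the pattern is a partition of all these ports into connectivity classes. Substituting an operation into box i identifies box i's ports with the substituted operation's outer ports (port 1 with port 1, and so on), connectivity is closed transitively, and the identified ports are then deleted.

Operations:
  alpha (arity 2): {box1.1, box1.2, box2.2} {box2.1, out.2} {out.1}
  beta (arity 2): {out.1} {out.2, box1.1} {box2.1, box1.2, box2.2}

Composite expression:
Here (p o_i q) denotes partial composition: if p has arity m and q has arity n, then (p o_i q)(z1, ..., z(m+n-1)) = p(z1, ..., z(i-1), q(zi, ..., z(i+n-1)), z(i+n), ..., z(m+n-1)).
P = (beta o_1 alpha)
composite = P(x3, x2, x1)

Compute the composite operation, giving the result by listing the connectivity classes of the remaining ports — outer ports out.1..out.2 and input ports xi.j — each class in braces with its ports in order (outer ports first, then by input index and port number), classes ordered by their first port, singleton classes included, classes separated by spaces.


Two ports join when wires chain via beta-identified ports.
stage alpha: inputs (x3, x2), connectivity {out.1} {out.2, x2.1} {x2.2, x3.1, x3.2}, out.j its boundary
stage beta: inputs (x3, x2, x1), connectivity {out.1} {out.2} {x1.1, x1.2, x2.1} {x2.2, x3.1, x3.2}, out.j its boundary

{out.1} {out.2} {x1.1, x1.2, x2.1} {x2.2, x3.1, x3.2}


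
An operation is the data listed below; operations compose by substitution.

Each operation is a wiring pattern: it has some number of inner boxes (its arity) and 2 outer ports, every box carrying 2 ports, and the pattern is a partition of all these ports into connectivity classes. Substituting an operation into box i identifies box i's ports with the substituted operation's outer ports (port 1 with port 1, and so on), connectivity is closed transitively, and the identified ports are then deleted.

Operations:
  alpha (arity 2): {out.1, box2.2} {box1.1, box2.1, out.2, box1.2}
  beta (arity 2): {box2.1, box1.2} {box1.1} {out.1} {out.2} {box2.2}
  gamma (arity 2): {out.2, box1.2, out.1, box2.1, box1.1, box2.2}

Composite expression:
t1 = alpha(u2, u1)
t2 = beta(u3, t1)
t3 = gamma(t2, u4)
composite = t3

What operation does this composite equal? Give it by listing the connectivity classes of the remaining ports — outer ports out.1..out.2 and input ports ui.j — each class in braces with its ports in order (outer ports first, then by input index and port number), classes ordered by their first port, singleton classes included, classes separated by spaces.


After gluing at gamma, chains via deleted ports link the u-ports.
composing alpha on (u2, u1), with out.j its own outer ports: {out.1, u1.2} {out.2, u1.1, u2.1, u2.2}
composing beta on (u3, u2, u1), with out.j its own outer ports: {out.1} {out.2} {u1.1, u2.1, u2.2} {u1.2, u3.2} {u3.1}
composing gamma on (u3, u2, u1, u4), with out.j its own outer ports: {out.1, out.2, u4.1, u4.2} {u1.1, u2.1, u2.2} {u1.2, u3.2} {u3.1}

{out.1, out.2, u4.1, u4.2} {u1.1, u2.1, u2.2} {u1.2, u3.2} {u3.1}


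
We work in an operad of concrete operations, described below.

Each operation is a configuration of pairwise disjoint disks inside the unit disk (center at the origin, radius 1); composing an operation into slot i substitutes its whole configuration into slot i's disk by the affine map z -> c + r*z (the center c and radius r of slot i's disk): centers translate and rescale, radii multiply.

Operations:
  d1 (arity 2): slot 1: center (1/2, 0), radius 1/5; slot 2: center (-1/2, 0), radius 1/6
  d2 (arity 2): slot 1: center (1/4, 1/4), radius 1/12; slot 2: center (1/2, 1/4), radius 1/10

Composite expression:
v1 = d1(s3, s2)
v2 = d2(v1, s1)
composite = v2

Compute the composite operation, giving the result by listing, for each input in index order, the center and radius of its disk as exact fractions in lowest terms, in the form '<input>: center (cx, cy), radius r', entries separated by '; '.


s1: center (1/2, 1/4), radius 1/10; s2: center (5/24, 1/4), radius 1/72; s3: center (7/24, 1/4), radius 1/60

Nesting under d2 composes maps z -> c + r*z down each s-path.
input s3: composing its 2 substitution steps yields center (7/24, 1/4), radius 1/60
input s2: composing its 2 substitution steps yields center (5/24, 1/4), radius 1/72
input s1: composing its 1 substitution step yields center (1/2, 1/4), radius 1/10


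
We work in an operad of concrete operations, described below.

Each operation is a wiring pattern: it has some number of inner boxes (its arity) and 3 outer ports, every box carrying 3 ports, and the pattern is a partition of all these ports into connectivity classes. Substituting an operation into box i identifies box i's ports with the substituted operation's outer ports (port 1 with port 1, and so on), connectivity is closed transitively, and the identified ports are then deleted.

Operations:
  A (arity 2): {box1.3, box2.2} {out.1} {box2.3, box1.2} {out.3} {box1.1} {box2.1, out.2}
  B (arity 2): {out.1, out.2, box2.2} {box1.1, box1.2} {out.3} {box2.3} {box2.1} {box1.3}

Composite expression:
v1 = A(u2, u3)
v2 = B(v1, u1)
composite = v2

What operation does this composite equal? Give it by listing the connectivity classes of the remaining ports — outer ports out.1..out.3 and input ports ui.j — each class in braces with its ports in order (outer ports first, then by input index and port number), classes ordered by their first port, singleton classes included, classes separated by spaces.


{out.1, out.2, u1.2} {out.3} {u1.1} {u1.3} {u2.1} {u2.2, u3.3} {u2.3, u3.2} {u3.1}

Treat the ports identified at B as solder joints: merge, then drop.
A over (u2, u3) gives {out.1} {out.2, u3.1} {out.3} {u2.1} {u2.2, u3.3} {u2.3, u3.2}, out.j being that stage's outer ports
B over (u2, u3, u1) gives {out.1, out.2, u1.2} {out.3} {u1.1} {u1.3} {u2.1} {u2.2, u3.3} {u2.3, u3.2} {u3.1}, out.j being that stage's outer ports


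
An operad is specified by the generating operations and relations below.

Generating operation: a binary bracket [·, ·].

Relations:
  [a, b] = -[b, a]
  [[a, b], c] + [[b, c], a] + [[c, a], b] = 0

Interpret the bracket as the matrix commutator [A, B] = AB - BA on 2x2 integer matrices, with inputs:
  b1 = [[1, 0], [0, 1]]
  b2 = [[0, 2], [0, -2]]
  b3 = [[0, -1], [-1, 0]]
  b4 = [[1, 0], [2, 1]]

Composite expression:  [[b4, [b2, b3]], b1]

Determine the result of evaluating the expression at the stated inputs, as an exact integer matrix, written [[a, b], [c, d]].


[[0, 0], [0, 0]]

[b2, b3] = [[-2, -2], [2, 2]]
[b4, [b2, b3]] = [[4, 0], [-8, -4]]
[[b4, [b2, b3]], b1] = [[0, 0], [0, 0]]


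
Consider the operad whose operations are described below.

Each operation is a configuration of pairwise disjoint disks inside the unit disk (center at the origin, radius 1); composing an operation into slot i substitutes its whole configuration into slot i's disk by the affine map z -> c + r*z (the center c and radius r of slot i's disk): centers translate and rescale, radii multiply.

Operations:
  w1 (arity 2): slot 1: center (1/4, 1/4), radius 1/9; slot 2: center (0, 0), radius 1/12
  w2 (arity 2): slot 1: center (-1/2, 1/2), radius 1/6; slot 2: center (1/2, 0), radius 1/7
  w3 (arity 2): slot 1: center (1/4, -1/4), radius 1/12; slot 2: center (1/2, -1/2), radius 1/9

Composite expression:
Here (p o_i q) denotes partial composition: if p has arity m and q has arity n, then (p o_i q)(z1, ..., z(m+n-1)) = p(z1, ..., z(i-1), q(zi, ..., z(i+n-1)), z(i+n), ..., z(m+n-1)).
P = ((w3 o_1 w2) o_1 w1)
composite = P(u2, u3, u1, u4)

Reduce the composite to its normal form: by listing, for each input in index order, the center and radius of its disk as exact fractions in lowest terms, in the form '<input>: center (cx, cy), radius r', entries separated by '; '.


u1: center (7/24, -1/4), radius 1/84; u2: center (61/288, -59/288), radius 1/648; u3: center (5/24, -5/24), radius 1/864; u4: center (1/2, -1/2), radius 1/9

Follow each u-input down from w3: c' goes to c + r*c', radius to r*r'.
u2: after 3 affine steps, its disk has center (61/288, -59/288), radius 1/648
u3: after 3 affine steps, its disk has center (5/24, -5/24), radius 1/864
u1: after 2 affine steps, its disk has center (7/24, -1/4), radius 1/84
u4: after 1 affine step, its disk has center (1/2, -1/2), radius 1/9


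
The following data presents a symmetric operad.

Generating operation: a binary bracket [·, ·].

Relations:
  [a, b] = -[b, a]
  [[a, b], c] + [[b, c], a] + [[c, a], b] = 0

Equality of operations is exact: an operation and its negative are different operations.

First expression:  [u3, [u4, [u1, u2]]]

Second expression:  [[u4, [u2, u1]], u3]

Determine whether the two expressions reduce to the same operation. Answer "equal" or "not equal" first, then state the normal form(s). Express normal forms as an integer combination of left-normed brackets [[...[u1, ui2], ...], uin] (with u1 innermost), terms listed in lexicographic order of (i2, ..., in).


equal — both sides give [[[u1, u2], u4], u3]

The first expression reduces to [[[u1, u2], u4], u3]
The second expression reduces to [[[u1, u2], u4], u3]
Same normal form: equal.


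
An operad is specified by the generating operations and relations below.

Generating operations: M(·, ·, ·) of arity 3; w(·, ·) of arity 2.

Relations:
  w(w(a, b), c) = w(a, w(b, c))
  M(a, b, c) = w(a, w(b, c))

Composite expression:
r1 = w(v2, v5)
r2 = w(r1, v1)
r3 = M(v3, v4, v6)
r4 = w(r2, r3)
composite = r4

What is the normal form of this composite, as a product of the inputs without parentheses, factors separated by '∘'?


v2 ∘ v5 ∘ v1 ∘ v3 ∘ v4 ∘ v6


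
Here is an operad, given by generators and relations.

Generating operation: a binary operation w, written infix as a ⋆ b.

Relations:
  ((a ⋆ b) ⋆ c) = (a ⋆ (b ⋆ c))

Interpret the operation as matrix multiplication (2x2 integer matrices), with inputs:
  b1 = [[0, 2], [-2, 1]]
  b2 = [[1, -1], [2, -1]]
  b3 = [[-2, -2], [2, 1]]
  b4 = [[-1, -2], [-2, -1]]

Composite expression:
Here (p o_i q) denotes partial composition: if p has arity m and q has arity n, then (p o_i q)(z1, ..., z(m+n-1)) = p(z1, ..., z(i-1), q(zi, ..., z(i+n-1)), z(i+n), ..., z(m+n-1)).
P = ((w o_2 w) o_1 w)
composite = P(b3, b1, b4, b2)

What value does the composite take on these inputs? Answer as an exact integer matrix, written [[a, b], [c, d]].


[[4, -6], [-10, 9]]

(b3 ⋆ b1) = [[4, -6], [-2, 5]]
(b4 ⋆ b2) = [[-5, 3], [-4, 3]]
((b3 ⋆ b1) ⋆ (b4 ⋆ b2)) = [[4, -6], [-10, 9]]


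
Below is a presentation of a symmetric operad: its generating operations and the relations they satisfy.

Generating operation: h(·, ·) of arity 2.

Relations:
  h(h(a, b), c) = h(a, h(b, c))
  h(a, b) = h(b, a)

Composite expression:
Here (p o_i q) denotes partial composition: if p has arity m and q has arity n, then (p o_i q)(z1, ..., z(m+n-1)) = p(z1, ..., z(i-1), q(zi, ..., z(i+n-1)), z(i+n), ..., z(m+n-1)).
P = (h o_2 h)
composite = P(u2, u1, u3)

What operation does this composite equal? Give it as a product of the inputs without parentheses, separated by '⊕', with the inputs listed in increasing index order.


u1 ⊕ u2 ⊕ u3

Both nesting and order wash out for h; what remains is which u's occur.
h(u1, u3) linearizes to u1 ⊕ u3
h(u2, h(u1, u3)) linearizes to u2 ⊕ u1 ⊕ u3
putting the inputs in ascending order: u1 ⊕ u2 ⊕ u3


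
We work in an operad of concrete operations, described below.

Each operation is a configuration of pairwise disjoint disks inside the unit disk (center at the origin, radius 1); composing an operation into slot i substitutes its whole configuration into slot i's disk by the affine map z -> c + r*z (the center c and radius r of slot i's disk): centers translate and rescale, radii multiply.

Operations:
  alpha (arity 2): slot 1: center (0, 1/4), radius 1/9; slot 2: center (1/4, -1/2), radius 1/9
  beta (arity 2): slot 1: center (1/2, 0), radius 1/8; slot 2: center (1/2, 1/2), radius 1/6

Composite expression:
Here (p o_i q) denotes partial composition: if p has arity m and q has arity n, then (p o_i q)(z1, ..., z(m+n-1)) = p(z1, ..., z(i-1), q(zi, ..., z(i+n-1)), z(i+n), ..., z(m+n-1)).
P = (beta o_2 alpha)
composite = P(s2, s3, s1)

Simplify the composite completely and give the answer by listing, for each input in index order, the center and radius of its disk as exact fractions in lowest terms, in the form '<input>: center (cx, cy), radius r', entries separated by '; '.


s1: center (13/24, 5/12), radius 1/54; s2: center (1/2, 0), radius 1/8; s3: center (1/2, 13/24), radius 1/54

Only the slot chain above each s matters under beta; compose those maps.
input s2: composing its 1 substitution step yields center (1/2, 0), radius 1/8
input s3: composing its 2 substitution steps yields center (1/2, 13/24), radius 1/54
input s1: composing its 2 substitution steps yields center (13/24, 5/12), radius 1/54


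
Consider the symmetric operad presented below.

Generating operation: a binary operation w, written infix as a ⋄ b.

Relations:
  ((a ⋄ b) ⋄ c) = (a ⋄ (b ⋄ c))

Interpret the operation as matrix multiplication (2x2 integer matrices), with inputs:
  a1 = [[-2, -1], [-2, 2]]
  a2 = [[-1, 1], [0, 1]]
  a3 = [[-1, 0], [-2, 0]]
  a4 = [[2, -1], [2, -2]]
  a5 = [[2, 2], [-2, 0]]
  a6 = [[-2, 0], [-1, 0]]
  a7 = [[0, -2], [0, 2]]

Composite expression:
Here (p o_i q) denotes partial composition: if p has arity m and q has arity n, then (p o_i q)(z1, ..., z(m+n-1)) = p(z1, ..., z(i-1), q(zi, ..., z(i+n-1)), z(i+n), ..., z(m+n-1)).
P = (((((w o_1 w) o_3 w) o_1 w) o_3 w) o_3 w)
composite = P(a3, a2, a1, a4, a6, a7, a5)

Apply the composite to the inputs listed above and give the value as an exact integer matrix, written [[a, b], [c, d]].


[[24, 0], [48, 0]]

(a3 ⋄ a2) = [[1, -1], [2, -2]]
(a1 ⋄ a4) = [[-6, 4], [0, -2]]
((a1 ⋄ a4) ⋄ a6) = [[8, 0], [2, 0]]
((a3 ⋄ a2) ⋄ ((a1 ⋄ a4) ⋄ a6)) = [[6, 0], [12, 0]]
(a7 ⋄ a5) = [[4, 0], [-4, 0]]
(((a3 ⋄ a2) ⋄ ((a1 ⋄ a4) ⋄ a6)) ⋄ (a7 ⋄ a5)) = [[24, 0], [48, 0]]


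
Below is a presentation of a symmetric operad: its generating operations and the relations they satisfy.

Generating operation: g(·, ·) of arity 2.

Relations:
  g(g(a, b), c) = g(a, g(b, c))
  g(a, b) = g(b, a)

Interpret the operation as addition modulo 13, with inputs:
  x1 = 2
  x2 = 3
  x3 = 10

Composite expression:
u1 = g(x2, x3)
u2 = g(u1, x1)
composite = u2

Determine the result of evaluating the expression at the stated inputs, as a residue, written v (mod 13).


g(x2, x3) = 0
g(g(x2, x3), x1) = 2

2 (mod 13)


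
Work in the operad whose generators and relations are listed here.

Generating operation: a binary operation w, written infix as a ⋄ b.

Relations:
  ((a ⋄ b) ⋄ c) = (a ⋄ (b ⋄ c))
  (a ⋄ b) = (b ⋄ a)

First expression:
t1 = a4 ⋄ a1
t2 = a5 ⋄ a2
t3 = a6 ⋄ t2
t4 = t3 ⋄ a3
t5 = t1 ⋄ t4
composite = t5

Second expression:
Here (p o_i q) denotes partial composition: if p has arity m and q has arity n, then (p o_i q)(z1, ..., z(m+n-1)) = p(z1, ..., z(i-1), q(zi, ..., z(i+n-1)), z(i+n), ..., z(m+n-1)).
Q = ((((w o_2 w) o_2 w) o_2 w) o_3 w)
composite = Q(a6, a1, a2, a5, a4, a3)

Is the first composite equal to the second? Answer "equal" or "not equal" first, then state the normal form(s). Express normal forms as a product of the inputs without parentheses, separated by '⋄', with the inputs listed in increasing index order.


equal — both sides give a1 ⋄ a2 ⋄ a3 ⋄ a4 ⋄ a5 ⋄ a6

Reducing the first expression gives a1 ⋄ a2 ⋄ a3 ⋄ a4 ⋄ a5 ⋄ a6
Reducing the second expression gives a1 ⋄ a2 ⋄ a3 ⋄ a4 ⋄ a5 ⋄ a6
The forms coincide; equal.


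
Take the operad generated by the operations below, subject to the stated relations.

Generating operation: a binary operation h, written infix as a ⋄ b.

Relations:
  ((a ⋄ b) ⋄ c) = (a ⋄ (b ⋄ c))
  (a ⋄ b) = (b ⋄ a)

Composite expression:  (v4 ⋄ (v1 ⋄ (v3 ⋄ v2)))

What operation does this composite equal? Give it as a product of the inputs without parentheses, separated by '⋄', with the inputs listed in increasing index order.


v1 ⋄ v2 ⋄ v3 ⋄ v4

Both nesting and order wash out for h; what remains is which v's occur.
(v3 ⋄ v2) flattens to v3 ⋄ v2
(v1 ⋄ (v3 ⋄ v2)) flattens to v1 ⋄ v3 ⋄ v2
(v4 ⋄ (v1 ⋄ (v3 ⋄ v2))) flattens to v4 ⋄ v1 ⋄ v3 ⋄ v2
commutativity sorts the factors: v1 ⋄ v2 ⋄ v3 ⋄ v4
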